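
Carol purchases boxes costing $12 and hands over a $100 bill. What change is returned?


Start with the amount paid:
$100
Subtract the price:
$100 - $12 = $88

$88


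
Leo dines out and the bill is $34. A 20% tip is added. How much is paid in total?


Calculate the tip:
20% of $34 = $6.80
Add tip to meal cost:
$34 + $6.80 = $40.80

$40.80


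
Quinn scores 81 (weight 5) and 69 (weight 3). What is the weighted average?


Weighted sum:
5 x 81 + 3 x 69 = 612
Total weight:
5 + 3 = 8
Weighted average:
612 / 8 = 76.5

76.5


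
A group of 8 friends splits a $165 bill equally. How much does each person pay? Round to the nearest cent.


Total bill: $165
Number of people: 8
Each pays: $165 / 8 = $20.625 ≈ $20.63

$20.63


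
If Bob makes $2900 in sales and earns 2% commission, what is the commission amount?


Convert rate to decimal:
2% = 0.02
Multiply by sales:
$2900 x 0.02 = $58

$58


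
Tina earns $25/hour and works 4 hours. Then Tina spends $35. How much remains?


Calculate earnings:
4 x $25 = $100
Subtract spending:
$100 - $35 = $65

$65


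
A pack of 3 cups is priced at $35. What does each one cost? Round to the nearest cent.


Total cost: $35
Number of items: 3
Unit price: $35 / 3 = $11.6666... ≈ $11.67

$11.67


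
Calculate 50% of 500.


Convert percentage to decimal:
50% = 0.5
Multiply:
500 x 0.5 = 250

250


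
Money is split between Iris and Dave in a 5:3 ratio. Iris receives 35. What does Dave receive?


Find the multiplier:
35 / 5 = 7
Apply to Dave's share:
3 x 7 = 21

21


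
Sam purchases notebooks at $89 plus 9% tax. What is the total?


Calculate the tax:
9% of $89 = $8.01
Add tax to price:
$89 + $8.01 = $97.01

$97.01


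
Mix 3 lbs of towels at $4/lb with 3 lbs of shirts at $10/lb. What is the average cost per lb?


Cost of towels:
3 x $4 = $12
Cost of shirts:
3 x $10 = $30
Total cost: $12 + $30 = $42
Total weight: 6 lbs
Average: $42 / 6 = $7/lb

$7/lb


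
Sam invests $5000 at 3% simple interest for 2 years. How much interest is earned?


Use the formula I = P x R x T / 100
P x R x T = 5000 x 3 x 2 = 30000
I = 30000 / 100 = $300

$300


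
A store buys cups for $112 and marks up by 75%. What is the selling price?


Calculate the markup amount:
75% of $112 = $84
Add to cost:
$112 + $84 = $196

$196


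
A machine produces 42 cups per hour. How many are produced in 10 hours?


Production rate: 42 cups per hour
Time: 10 hours
Total: 42 x 10 = 420 cups

420 cups


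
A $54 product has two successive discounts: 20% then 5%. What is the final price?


First discount:
20% of $54 = $10.80
Price after first discount:
$54 - $10.80 = $43.20
Second discount:
5% of $43.20 = $2.16
Final price:
$43.20 - $2.16 = $41.04

$41.04


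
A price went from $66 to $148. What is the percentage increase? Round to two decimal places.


Find the absolute change:
|148 - 66| = 82
Divide by original and multiply by 100:
82 / 66 x 100 = 124.2424...% ≈ 124.24%

124.24%


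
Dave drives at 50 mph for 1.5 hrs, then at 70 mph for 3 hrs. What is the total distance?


Leg 1 distance:
50 x 1.5 = 75 miles
Leg 2 distance:
70 x 3 = 210 miles
Total distance:
75 + 210 = 285 miles

285 miles


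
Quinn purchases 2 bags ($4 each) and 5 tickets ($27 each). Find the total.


Cost of bags:
2 x $4 = $8
Cost of tickets:
5 x $27 = $135
Add both:
$8 + $135 = $143

$143


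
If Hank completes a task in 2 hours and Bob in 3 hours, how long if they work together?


Hank's rate: 1/2 of the job per hour
Bob's rate: 1/3 of the job per hour
Combined rate: 1/2 + 1/3 = 5/6 per hour
Time = 1 / (5/6) = 6/5 = 1.2 hours

1.2 hours


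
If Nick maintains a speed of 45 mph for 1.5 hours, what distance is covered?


Use the formula: distance = speed x time
Speed = 45 mph, Time = 1.5 hours
45 x 1.5 = 67.5 miles

67.5 miles


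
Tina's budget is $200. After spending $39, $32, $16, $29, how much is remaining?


Add up expenses:
$39 + $32 + $16 + $29 = $116
Subtract from budget:
$200 - $116 = $84

$84


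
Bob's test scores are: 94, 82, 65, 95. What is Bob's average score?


Add the scores:
94 + 82 + 65 + 95 = 336
Divide by the number of tests:
336 / 4 = 84

84


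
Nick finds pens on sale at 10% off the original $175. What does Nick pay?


Calculate the discount amount:
10% of $175 = $17.50
Subtract from original:
$175 - $17.50 = $157.50

$157.50


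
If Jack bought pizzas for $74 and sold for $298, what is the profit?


Selling price = $298
Cost price = $74
Profit = selling price - cost price:
Profit = $298 - $74 = $224

$224


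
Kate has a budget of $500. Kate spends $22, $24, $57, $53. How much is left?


Add up expenses:
$22 + $24 + $57 + $53 = $156
Subtract from budget:
$500 - $156 = $344

$344


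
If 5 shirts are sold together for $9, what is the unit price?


Total cost: $9
Number of items: 5
Unit price: $9 / 5 = $1.80

$1.80


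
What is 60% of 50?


Convert percentage to decimal:
60% = 0.6
Multiply:
50 x 0.6 = 30

30


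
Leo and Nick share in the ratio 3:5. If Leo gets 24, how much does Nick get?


Find the multiplier:
24 / 3 = 8
Apply to Nick's share:
5 x 8 = 40

40


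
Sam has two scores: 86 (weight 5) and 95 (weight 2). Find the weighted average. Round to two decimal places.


Weighted sum:
5 x 86 + 2 x 95 = 620
Total weight:
5 + 2 = 7
Weighted average:
620 / 7 = 88.5714... ≈ 88.57

88.57


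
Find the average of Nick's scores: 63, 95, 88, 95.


Add the scores:
63 + 95 + 88 + 95 = 341
Divide by the number of tests:
341 / 4 = 85.25

85.25


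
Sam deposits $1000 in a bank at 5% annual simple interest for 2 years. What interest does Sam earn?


Use the formula I = P x R x T / 100
P x R x T = 1000 x 5 x 2 = 10000
I = 10000 / 100 = $100

$100


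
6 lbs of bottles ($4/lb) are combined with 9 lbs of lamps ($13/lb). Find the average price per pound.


Cost of bottles:
6 x $4 = $24
Cost of lamps:
9 x $13 = $117
Total cost: $24 + $117 = $141
Total weight: 15 lbs
Average: $141 / 15 = $9.40/lb

$9.40/lb


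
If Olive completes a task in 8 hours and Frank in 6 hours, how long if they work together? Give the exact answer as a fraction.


Olive's rate: 1/8 of the job per hour
Frank's rate: 1/6 of the job per hour
Combined rate: 1/8 + 1/6 = 7/24 per hour
Time = 1 / (7/24) = 24/7 hours (≈ 3.43 hours)

24/7 hours


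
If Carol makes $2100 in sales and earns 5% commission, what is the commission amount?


Convert rate to decimal:
5% = 0.05
Multiply by sales:
$2100 x 0.05 = $105

$105


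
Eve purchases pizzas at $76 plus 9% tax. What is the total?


Calculate the tax:
9% of $76 = $6.84
Add tax to price:
$76 + $6.84 = $82.84

$82.84


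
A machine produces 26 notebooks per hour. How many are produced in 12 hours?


Production rate: 26 notebooks per hour
Time: 12 hours
Total: 26 x 12 = 312 notebooks

312 notebooks


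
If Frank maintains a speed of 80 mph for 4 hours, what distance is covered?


Use the formula: distance = speed x time
Speed = 80 mph, Time = 4 hours
80 x 4 = 320 miles

320 miles


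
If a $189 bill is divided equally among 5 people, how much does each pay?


Total bill: $189
Number of people: 5
Each pays: $189 / 5 = $37.80

$37.80


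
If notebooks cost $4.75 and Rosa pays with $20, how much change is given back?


Start with the amount paid:
$20
Subtract the price:
$20 - $4.75 = $15.25

$15.25


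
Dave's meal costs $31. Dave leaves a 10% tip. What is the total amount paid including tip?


Calculate the tip:
10% of $31 = $3.10
Add tip to meal cost:
$31 + $3.10 = $34.10

$34.10


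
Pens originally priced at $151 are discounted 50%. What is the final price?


Calculate the discount amount:
50% of $151 = $75.50
Subtract from original:
$151 - $75.50 = $75.50

$75.50


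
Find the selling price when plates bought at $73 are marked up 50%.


Calculate the markup amount:
50% of $73 = $36.50
Add to cost:
$73 + $36.50 = $109.50

$109.50


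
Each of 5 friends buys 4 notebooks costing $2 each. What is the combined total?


Cost per person:
4 x $2 = $8
Group total:
5 x $8 = $40

$40


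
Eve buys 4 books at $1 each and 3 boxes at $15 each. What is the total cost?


Cost of books:
4 x $1 = $4
Cost of boxes:
3 x $15 = $45
Add both:
$4 + $45 = $49

$49


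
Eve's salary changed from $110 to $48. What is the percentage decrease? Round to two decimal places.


Find the absolute change:
|48 - 110| = 62
Divide by original and multiply by 100:
62 / 110 x 100 = 56.3636...% ≈ 56.36%

56.36%


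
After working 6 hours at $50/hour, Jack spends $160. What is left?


Calculate earnings:
6 x $50 = $300
Subtract spending:
$300 - $160 = $140

$140


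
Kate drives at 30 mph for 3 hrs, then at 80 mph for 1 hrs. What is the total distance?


Leg 1 distance:
30 x 3 = 90 miles
Leg 2 distance:
80 x 1 = 80 miles
Total distance:
90 + 80 = 170 miles

170 miles


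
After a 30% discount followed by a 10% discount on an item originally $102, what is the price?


First discount:
30% of $102 = $30.60
Price after first discount:
$102 - $30.60 = $71.40
Second discount:
10% of $71.40 = $7.14
Final price:
$71.40 - $7.14 = $64.26

$64.26


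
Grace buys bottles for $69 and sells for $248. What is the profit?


Selling price = $248
Cost price = $69
Profit = selling price - cost price:
Profit = $248 - $69 = $179

$179


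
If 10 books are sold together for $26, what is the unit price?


Total cost: $26
Number of items: 10
Unit price: $26 / 10 = $2.60

$2.60


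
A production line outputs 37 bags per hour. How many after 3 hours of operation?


Production rate: 37 bags per hour
Time: 3 hours
Total: 37 x 3 = 111 bags

111 bags


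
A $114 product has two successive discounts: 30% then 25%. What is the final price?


First discount:
30% of $114 = $34.20
Price after first discount:
$114 - $34.20 = $79.80
Second discount:
25% of $79.80 = $19.95
Final price:
$79.80 - $19.95 = $59.85

$59.85


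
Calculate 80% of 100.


Convert percentage to decimal:
80% = 0.8
Multiply:
100 x 0.8 = 80

80


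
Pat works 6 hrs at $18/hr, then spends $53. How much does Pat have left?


Calculate earnings:
6 x $18 = $108
Subtract spending:
$108 - $53 = $55

$55


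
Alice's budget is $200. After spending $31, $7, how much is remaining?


Add up expenses:
$31 + $7 = $38
Subtract from budget:
$200 - $38 = $162

$162


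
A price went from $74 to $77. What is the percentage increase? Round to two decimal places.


Find the absolute change:
|77 - 74| = 3
Divide by original and multiply by 100:
3 / 74 x 100 = 4.0540...% ≈ 4.05%

4.05%


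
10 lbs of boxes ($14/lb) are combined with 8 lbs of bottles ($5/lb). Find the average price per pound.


Cost of boxes:
10 x $14 = $140
Cost of bottles:
8 x $5 = $40
Total cost: $140 + $40 = $180
Total weight: 18 lbs
Average: $180 / 18 = $10/lb

$10/lb


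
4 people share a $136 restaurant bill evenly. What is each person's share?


Total bill: $136
Number of people: 4
Each pays: $136 / 4 = $34

$34


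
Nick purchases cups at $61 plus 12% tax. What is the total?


Calculate the tax:
12% of $61 = $7.32
Add tax to price:
$61 + $7.32 = $68.32

$68.32


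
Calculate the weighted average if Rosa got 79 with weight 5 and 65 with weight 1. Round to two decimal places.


Weighted sum:
5 x 79 + 1 x 65 = 460
Total weight:
5 + 1 = 6
Weighted average:
460 / 6 = 76.6666... ≈ 76.67

76.67


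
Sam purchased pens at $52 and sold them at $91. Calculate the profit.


Selling price = $91
Cost price = $52
Profit = selling price - cost price:
Profit = $91 - $52 = $39

$39


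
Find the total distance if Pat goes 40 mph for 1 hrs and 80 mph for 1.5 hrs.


Leg 1 distance:
40 x 1 = 40 miles
Leg 2 distance:
80 x 1.5 = 120 miles
Total distance:
40 + 120 = 160 miles

160 miles


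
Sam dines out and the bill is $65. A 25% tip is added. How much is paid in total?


Calculate the tip:
25% of $65 = $16.25
Add tip to meal cost:
$65 + $16.25 = $81.25

$81.25


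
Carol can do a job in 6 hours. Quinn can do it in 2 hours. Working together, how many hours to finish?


Carol's rate: 1/6 of the job per hour
Quinn's rate: 1/2 of the job per hour
Combined rate: 1/6 + 1/2 = 2/3 per hour
Time = 1 / (2/3) = 3/2 = 1.5 hours

1.5 hours


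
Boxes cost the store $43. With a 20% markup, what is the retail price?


Calculate the markup amount:
20% of $43 = $8.60
Add to cost:
$43 + $8.60 = $51.60

$51.60


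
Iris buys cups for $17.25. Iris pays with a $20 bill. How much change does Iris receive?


Start with the amount paid:
$20
Subtract the price:
$20 - $17.25 = $2.75

$2.75


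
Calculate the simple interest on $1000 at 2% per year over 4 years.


Use the formula I = P x R x T / 100
P x R x T = 1000 x 2 x 4 = 8000
I = 8000 / 100 = $80

$80


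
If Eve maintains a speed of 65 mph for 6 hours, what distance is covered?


Use the formula: distance = speed x time
Speed = 65 mph, Time = 6 hours
65 x 6 = 390 miles

390 miles


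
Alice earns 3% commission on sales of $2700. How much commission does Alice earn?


Convert rate to decimal:
3% = 0.03
Multiply by sales:
$2700 x 0.03 = $81

$81


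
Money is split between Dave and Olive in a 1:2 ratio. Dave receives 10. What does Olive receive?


Find the multiplier:
10 / 1 = 10
Apply to Olive's share:
2 x 10 = 20

20


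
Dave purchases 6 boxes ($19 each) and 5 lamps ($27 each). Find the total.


Cost of boxes:
6 x $19 = $114
Cost of lamps:
5 x $27 = $135
Add both:
$114 + $135 = $249

$249


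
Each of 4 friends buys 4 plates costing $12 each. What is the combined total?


Cost per person:
4 x $12 = $48
Group total:
4 x $48 = $192

$192


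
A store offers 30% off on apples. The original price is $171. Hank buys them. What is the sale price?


Calculate the discount amount:
30% of $171 = $51.30
Subtract from original:
$171 - $51.30 = $119.70

$119.70


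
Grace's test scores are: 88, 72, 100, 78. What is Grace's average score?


Add the scores:
88 + 72 + 100 + 78 = 338
Divide by the number of tests:
338 / 4 = 84.5

84.5


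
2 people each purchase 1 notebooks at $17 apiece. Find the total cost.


Cost per person:
1 x $17 = $17
Group total:
2 x $17 = $34

$34


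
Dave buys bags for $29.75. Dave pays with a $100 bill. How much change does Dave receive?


Start with the amount paid:
$100
Subtract the price:
$100 - $29.75 = $70.25

$70.25


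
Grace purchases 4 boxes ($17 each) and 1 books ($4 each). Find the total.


Cost of boxes:
4 x $17 = $68
Cost of books:
1 x $4 = $4
Add both:
$68 + $4 = $72

$72


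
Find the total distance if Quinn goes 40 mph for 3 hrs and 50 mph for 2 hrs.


Leg 1 distance:
40 x 3 = 120 miles
Leg 2 distance:
50 x 2 = 100 miles
Total distance:
120 + 100 = 220 miles

220 miles


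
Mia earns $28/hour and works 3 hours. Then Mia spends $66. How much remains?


Calculate earnings:
3 x $28 = $84
Subtract spending:
$84 - $66 = $18

$18


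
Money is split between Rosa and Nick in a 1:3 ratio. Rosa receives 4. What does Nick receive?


Find the multiplier:
4 / 1 = 4
Apply to Nick's share:
3 x 4 = 12

12


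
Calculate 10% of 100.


Convert percentage to decimal:
10% = 0.1
Multiply:
100 x 0.1 = 10

10


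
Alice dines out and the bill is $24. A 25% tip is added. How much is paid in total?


Calculate the tip:
25% of $24 = $6
Add tip to meal cost:
$24 + $6 = $30

$30


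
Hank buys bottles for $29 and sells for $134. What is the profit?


Selling price = $134
Cost price = $29
Profit = selling price - cost price:
Profit = $134 - $29 = $105

$105


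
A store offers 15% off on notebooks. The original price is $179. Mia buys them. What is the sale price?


Calculate the discount amount:
15% of $179 = $26.85
Subtract from original:
$179 - $26.85 = $152.15

$152.15


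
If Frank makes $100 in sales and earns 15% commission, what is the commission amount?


Convert rate to decimal:
15% = 0.15
Multiply by sales:
$100 x 0.15 = $15

$15


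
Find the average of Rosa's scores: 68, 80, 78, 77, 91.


Add the scores:
68 + 80 + 78 + 77 + 91 = 394
Divide by the number of tests:
394 / 5 = 78.8

78.8


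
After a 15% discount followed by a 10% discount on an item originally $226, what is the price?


First discount:
15% of $226 = $33.90
Price after first discount:
$226 - $33.90 = $192.10
Second discount:
10% of $192.10 = $19.21
Final price:
$192.10 - $19.21 = $172.89

$172.89


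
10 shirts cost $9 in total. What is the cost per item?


Total cost: $9
Number of items: 10
Unit price: $9 / 10 = $0.90

$0.90


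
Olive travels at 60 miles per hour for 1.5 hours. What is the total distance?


Use the formula: distance = speed x time
Speed = 60 mph, Time = 1.5 hours
60 x 1.5 = 90 miles

90 miles


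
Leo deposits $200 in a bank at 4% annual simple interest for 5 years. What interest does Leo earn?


Use the formula I = P x R x T / 100
P x R x T = 200 x 4 x 5 = 4000
I = 4000 / 100 = $40

$40


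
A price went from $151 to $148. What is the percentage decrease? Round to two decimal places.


Find the absolute change:
|148 - 151| = 3
Divide by original and multiply by 100:
3 / 151 x 100 = 1.9867...% ≈ 1.99%

1.99%


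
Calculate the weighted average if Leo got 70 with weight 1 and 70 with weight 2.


Weighted sum:
1 x 70 + 2 x 70 = 210
Total weight:
1 + 2 = 3
Weighted average:
210 / 3 = 70

70


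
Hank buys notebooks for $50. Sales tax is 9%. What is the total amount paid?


Calculate the tax:
9% of $50 = $4.50
Add tax to price:
$50 + $4.50 = $54.50

$54.50


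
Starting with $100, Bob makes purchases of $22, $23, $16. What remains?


Add up expenses:
$22 + $23 + $16 = $61
Subtract from budget:
$100 - $61 = $39

$39


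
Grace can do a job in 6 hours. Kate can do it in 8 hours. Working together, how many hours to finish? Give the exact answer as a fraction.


Grace's rate: 1/6 of the job per hour
Kate's rate: 1/8 of the job per hour
Combined rate: 1/6 + 1/8 = 7/24 per hour
Time = 1 / (7/24) = 24/7 hours (≈ 3.43 hours)

24/7 hours


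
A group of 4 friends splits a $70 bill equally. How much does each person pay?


Total bill: $70
Number of people: 4
Each pays: $70 / 4 = $17.50

$17.50


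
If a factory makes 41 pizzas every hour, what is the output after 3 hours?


Production rate: 41 pizzas per hour
Time: 3 hours
Total: 41 x 3 = 123 pizzas

123 pizzas


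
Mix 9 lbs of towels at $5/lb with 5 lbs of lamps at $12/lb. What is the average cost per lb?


Cost of towels:
9 x $5 = $45
Cost of lamps:
5 x $12 = $60
Total cost: $45 + $60 = $105
Total weight: 14 lbs
Average: $105 / 14 = $7.50/lb

$7.50/lb


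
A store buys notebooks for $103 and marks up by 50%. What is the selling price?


Calculate the markup amount:
50% of $103 = $51.50
Add to cost:
$103 + $51.50 = $154.50

$154.50


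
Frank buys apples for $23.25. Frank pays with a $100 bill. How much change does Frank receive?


Start with the amount paid:
$100
Subtract the price:
$100 - $23.25 = $76.75

$76.75


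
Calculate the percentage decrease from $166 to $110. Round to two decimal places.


Find the absolute change:
|110 - 166| = 56
Divide by original and multiply by 100:
56 / 166 x 100 = 33.7349...% ≈ 33.73%

33.73%


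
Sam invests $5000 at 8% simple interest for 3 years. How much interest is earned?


Use the formula I = P x R x T / 100
P x R x T = 5000 x 8 x 3 = 120000
I = 120000 / 100 = $1200

$1200


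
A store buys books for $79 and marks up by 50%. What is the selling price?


Calculate the markup amount:
50% of $79 = $39.50
Add to cost:
$79 + $39.50 = $118.50

$118.50


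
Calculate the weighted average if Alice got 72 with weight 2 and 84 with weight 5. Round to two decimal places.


Weighted sum:
2 x 72 + 5 x 84 = 564
Total weight:
2 + 5 = 7
Weighted average:
564 / 7 = 80.5714... ≈ 80.57

80.57


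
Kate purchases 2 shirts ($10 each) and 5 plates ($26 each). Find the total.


Cost of shirts:
2 x $10 = $20
Cost of plates:
5 x $26 = $130
Add both:
$20 + $130 = $150

$150


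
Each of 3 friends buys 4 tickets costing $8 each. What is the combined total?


Cost per person:
4 x $8 = $32
Group total:
3 x $32 = $96

$96


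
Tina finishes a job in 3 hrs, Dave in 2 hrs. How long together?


Tina's rate: 1/3 of the job per hour
Dave's rate: 1/2 of the job per hour
Combined rate: 1/3 + 1/2 = 5/6 per hour
Time = 1 / (5/6) = 6/5 = 1.2 hours

1.2 hours


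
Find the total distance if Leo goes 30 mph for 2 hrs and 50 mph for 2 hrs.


Leg 1 distance:
30 x 2 = 60 miles
Leg 2 distance:
50 x 2 = 100 miles
Total distance:
60 + 100 = 160 miles

160 miles


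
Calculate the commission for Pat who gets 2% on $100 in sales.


Convert rate to decimal:
2% = 0.02
Multiply by sales:
$100 x 0.02 = $2

$2


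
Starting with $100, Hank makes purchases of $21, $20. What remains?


Add up expenses:
$21 + $20 = $41
Subtract from budget:
$100 - $41 = $59

$59


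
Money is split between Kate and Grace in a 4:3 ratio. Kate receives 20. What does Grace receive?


Find the multiplier:
20 / 4 = 5
Apply to Grace's share:
3 x 5 = 15

15


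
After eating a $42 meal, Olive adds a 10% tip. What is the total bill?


Calculate the tip:
10% of $42 = $4.20
Add tip to meal cost:
$42 + $4.20 = $46.20

$46.20


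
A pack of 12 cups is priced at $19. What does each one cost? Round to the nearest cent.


Total cost: $19
Number of items: 12
Unit price: $19 / 12 = $1.5833... ≈ $1.58

$1.58


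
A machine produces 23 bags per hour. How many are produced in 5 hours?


Production rate: 23 bags per hour
Time: 5 hours
Total: 23 x 5 = 115 bags

115 bags


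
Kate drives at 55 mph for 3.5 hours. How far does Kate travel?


Use the formula: distance = speed x time
Speed = 55 mph, Time = 3.5 hours
55 x 3.5 = 192.5 miles

192.5 miles


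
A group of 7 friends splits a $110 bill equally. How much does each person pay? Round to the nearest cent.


Total bill: $110
Number of people: 7
Each pays: $110 / 7 = $15.7142... ≈ $15.71

$15.71


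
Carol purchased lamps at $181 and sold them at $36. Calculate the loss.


Selling price = $36
Cost price = $181
Loss = cost price - selling price:
Loss = $181 - $36 = $145

$145


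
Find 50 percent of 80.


Convert percentage to decimal:
50% = 0.5
Multiply:
80 x 0.5 = 40

40


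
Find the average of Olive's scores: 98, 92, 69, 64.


Add the scores:
98 + 92 + 69 + 64 = 323
Divide by the number of tests:
323 / 4 = 80.75

80.75


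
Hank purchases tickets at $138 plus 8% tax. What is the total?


Calculate the tax:
8% of $138 = $11.04
Add tax to price:
$138 + $11.04 = $149.04

$149.04


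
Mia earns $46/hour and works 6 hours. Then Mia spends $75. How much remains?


Calculate earnings:
6 x $46 = $276
Subtract spending:
$276 - $75 = $201

$201


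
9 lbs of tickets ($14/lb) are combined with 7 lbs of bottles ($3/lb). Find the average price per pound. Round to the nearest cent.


Cost of tickets:
9 x $14 = $126
Cost of bottles:
7 x $3 = $21
Total cost: $126 + $21 = $147
Total weight: 16 lbs
Average: $147 / 16 = $9.1875 ≈ $9.19/lb

$9.19/lb


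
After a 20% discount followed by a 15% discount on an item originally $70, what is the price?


First discount:
20% of $70 = $14
Price after first discount:
$70 - $14 = $56
Second discount:
15% of $56 = $8.40
Final price:
$56 - $8.40 = $47.60

$47.60


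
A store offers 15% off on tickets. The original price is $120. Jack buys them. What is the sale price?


Calculate the discount amount:
15% of $120 = $18
Subtract from original:
$120 - $18 = $102

$102


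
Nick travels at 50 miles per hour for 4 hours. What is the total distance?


Use the formula: distance = speed x time
Speed = 50 mph, Time = 4 hours
50 x 4 = 200 miles

200 miles


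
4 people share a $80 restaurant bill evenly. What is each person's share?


Total bill: $80
Number of people: 4
Each pays: $80 / 4 = $20

$20


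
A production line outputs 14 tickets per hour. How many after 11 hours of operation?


Production rate: 14 tickets per hour
Time: 11 hours
Total: 14 x 11 = 154 tickets

154 tickets


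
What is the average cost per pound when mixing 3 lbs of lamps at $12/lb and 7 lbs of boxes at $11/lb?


Cost of lamps:
3 x $12 = $36
Cost of boxes:
7 x $11 = $77
Total cost: $36 + $77 = $113
Total weight: 10 lbs
Average: $113 / 10 = $11.30/lb

$11.30/lb


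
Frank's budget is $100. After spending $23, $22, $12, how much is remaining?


Add up expenses:
$23 + $22 + $12 = $57
Subtract from budget:
$100 - $57 = $43

$43


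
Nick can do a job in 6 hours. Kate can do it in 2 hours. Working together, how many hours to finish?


Nick's rate: 1/6 of the job per hour
Kate's rate: 1/2 of the job per hour
Combined rate: 1/6 + 1/2 = 2/3 per hour
Time = 1 / (2/3) = 3/2 = 1.5 hours

1.5 hours


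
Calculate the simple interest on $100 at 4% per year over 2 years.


Use the formula I = P x R x T / 100
P x R x T = 100 x 4 x 2 = 800
I = 800 / 100 = $8

$8


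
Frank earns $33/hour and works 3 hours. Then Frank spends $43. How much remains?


Calculate earnings:
3 x $33 = $99
Subtract spending:
$99 - $43 = $56

$56


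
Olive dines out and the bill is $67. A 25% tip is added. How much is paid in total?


Calculate the tip:
25% of $67 = $16.75
Add tip to meal cost:
$67 + $16.75 = $83.75

$83.75


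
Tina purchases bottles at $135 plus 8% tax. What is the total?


Calculate the tax:
8% of $135 = $10.80
Add tax to price:
$135 + $10.80 = $145.80

$145.80


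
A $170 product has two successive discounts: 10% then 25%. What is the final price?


First discount:
10% of $170 = $17
Price after first discount:
$170 - $17 = $153
Second discount:
25% of $153 = $38.25
Final price:
$153 - $38.25 = $114.75

$114.75


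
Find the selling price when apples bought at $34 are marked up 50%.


Calculate the markup amount:
50% of $34 = $17
Add to cost:
$34 + $17 = $51

$51


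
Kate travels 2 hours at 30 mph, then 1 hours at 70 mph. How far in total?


Leg 1 distance:
30 x 2 = 60 miles
Leg 2 distance:
70 x 1 = 70 miles
Total distance:
60 + 70 = 130 miles

130 miles


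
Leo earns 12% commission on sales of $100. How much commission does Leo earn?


Convert rate to decimal:
12% = 0.12
Multiply by sales:
$100 x 0.12 = $12

$12


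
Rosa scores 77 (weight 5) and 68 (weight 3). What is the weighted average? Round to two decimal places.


Weighted sum:
5 x 77 + 3 x 68 = 589
Total weight:
5 + 3 = 8
Weighted average:
589 / 8 = 73.625 ≈ 73.63

73.63


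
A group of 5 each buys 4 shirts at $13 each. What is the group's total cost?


Cost per person:
4 x $13 = $52
Group total:
5 x $52 = $260

$260


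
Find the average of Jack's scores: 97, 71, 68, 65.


Add the scores:
97 + 71 + 68 + 65 = 301
Divide by the number of tests:
301 / 4 = 75.25

75.25


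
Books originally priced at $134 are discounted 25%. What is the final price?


Calculate the discount amount:
25% of $134 = $33.50
Subtract from original:
$134 - $33.50 = $100.50

$100.50


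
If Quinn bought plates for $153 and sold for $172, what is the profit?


Selling price = $172
Cost price = $153
Profit = selling price - cost price:
Profit = $172 - $153 = $19

$19


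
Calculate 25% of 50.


Convert percentage to decimal:
25% = 0.25
Multiply:
50 x 0.25 = 12.5

12.5


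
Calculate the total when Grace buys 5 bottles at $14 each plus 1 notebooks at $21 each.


Cost of bottles:
5 x $14 = $70
Cost of notebooks:
1 x $21 = $21
Add both:
$70 + $21 = $91

$91


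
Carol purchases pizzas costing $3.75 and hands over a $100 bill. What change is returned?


Start with the amount paid:
$100
Subtract the price:
$100 - $3.75 = $96.25

$96.25


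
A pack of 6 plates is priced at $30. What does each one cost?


Total cost: $30
Number of items: 6
Unit price: $30 / 6 = $5

$5


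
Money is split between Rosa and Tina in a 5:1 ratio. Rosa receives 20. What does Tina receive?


Find the multiplier:
20 / 5 = 4
Apply to Tina's share:
1 x 4 = 4

4


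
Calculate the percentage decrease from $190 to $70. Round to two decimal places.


Find the absolute change:
|70 - 190| = 120
Divide by original and multiply by 100:
120 / 190 x 100 = 63.1578...% ≈ 63.16%

63.16%


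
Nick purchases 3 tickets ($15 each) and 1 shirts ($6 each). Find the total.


Cost of tickets:
3 x $15 = $45
Cost of shirts:
1 x $6 = $6
Add both:
$45 + $6 = $51

$51


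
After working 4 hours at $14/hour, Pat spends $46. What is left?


Calculate earnings:
4 x $14 = $56
Subtract spending:
$56 - $46 = $10

$10


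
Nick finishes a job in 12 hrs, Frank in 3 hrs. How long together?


Nick's rate: 1/12 of the job per hour
Frank's rate: 1/3 of the job per hour
Combined rate: 1/12 + 1/3 = 5/12 per hour
Time = 1 / (5/12) = 12/5 = 2.4 hours

2.4 hours


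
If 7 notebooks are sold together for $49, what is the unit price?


Total cost: $49
Number of items: 7
Unit price: $49 / 7 = $7

$7


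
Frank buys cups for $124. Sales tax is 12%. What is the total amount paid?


Calculate the tax:
12% of $124 = $14.88
Add tax to price:
$124 + $14.88 = $138.88

$138.88


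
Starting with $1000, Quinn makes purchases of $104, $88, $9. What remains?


Add up expenses:
$104 + $88 + $9 = $201
Subtract from budget:
$1000 - $201 = $799

$799


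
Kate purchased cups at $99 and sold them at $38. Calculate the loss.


Selling price = $38
Cost price = $99
Loss = cost price - selling price:
Loss = $99 - $38 = $61

$61


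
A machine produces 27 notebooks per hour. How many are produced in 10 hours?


Production rate: 27 notebooks per hour
Time: 10 hours
Total: 27 x 10 = 270 notebooks

270 notebooks


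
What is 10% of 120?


Convert percentage to decimal:
10% = 0.1
Multiply:
120 x 0.1 = 12

12


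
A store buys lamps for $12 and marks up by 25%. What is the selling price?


Calculate the markup amount:
25% of $12 = $3
Add to cost:
$12 + $3 = $15

$15


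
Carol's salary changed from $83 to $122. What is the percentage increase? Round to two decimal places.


Find the absolute change:
|122 - 83| = 39
Divide by original and multiply by 100:
39 / 83 x 100 = 46.9879...% ≈ 46.99%

46.99%


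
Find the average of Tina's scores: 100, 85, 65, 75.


Add the scores:
100 + 85 + 65 + 75 = 325
Divide by the number of tests:
325 / 4 = 81.25

81.25


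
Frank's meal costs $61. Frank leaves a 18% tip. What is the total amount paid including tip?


Calculate the tip:
18% of $61 = $10.98
Add tip to meal cost:
$61 + $10.98 = $71.98

$71.98


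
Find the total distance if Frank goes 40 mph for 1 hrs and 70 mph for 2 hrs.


Leg 1 distance:
40 x 1 = 40 miles
Leg 2 distance:
70 x 2 = 140 miles
Total distance:
40 + 140 = 180 miles

180 miles


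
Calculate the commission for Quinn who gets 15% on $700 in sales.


Convert rate to decimal:
15% = 0.15
Multiply by sales:
$700 x 0.15 = $105

$105


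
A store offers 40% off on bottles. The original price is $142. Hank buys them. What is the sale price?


Calculate the discount amount:
40% of $142 = $56.80
Subtract from original:
$142 - $56.80 = $85.20

$85.20


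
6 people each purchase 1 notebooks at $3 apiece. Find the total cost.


Cost per person:
1 x $3 = $3
Group total:
6 x $3 = $18

$18


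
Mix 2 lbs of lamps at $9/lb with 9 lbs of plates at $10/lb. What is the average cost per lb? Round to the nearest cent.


Cost of lamps:
2 x $9 = $18
Cost of plates:
9 x $10 = $90
Total cost: $18 + $90 = $108
Total weight: 11 lbs
Average: $108 / 11 = $9.8181... ≈ $9.82/lb

$9.82/lb


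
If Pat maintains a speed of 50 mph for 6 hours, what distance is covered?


Use the formula: distance = speed x time
Speed = 50 mph, Time = 6 hours
50 x 6 = 300 miles

300 miles


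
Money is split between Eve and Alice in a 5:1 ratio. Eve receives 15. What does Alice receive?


Find the multiplier:
15 / 5 = 3
Apply to Alice's share:
1 x 3 = 3

3


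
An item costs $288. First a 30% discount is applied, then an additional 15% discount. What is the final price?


First discount:
30% of $288 = $86.40
Price after first discount:
$288 - $86.40 = $201.60
Second discount:
15% of $201.60 = $30.24
Final price:
$201.60 - $30.24 = $171.36

$171.36


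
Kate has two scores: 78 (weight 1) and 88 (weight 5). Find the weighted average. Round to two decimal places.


Weighted sum:
1 x 78 + 5 x 88 = 518
Total weight:
1 + 5 = 6
Weighted average:
518 / 6 = 86.3333... ≈ 86.33

86.33


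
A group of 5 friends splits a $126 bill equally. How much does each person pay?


Total bill: $126
Number of people: 5
Each pays: $126 / 5 = $25.20

$25.20


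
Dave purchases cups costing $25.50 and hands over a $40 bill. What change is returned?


Start with the amount paid:
$40
Subtract the price:
$40 - $25.50 = $14.50

$14.50


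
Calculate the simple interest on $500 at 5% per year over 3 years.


Use the formula I = P x R x T / 100
P x R x T = 500 x 5 x 3 = 7500
I = 7500 / 100 = $75

$75


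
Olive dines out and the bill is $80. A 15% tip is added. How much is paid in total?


Calculate the tip:
15% of $80 = $12
Add tip to meal cost:
$80 + $12 = $92

$92


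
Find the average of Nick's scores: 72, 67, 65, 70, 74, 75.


Add the scores:
72 + 67 + 65 + 70 + 74 + 75 = 423
Divide by the number of tests:
423 / 6 = 70.5

70.5


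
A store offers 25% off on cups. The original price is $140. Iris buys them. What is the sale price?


Calculate the discount amount:
25% of $140 = $35
Subtract from original:
$140 - $35 = $105

$105


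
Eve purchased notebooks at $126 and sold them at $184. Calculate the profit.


Selling price = $184
Cost price = $126
Profit = selling price - cost price:
Profit = $184 - $126 = $58

$58


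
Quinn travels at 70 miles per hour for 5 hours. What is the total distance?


Use the formula: distance = speed x time
Speed = 70 mph, Time = 5 hours
70 x 5 = 350 miles

350 miles


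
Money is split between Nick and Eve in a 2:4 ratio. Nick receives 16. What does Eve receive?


Find the multiplier:
16 / 2 = 8
Apply to Eve's share:
4 x 8 = 32

32


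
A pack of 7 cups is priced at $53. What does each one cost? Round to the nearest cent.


Total cost: $53
Number of items: 7
Unit price: $53 / 7 = $7.5714... ≈ $7.57

$7.57


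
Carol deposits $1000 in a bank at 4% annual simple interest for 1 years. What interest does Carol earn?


Use the formula I = P x R x T / 100
P x R x T = 1000 x 4 x 1 = 4000
I = 4000 / 100 = $40

$40


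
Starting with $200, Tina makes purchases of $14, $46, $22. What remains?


Add up expenses:
$14 + $46 + $22 = $82
Subtract from budget:
$200 - $82 = $118

$118


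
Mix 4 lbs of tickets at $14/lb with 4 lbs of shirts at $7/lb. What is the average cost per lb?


Cost of tickets:
4 x $14 = $56
Cost of shirts:
4 x $7 = $28
Total cost: $56 + $28 = $84
Total weight: 8 lbs
Average: $84 / 8 = $10.50/lb

$10.50/lb


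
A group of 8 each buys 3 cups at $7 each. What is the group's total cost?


Cost per person:
3 x $7 = $21
Group total:
8 x $21 = $168

$168


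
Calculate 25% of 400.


Convert percentage to decimal:
25% = 0.25
Multiply:
400 x 0.25 = 100

100


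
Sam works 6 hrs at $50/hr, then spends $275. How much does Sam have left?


Calculate earnings:
6 x $50 = $300
Subtract spending:
$300 - $275 = $25

$25


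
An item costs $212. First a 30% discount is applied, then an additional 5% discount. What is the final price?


First discount:
30% of $212 = $63.60
Price after first discount:
$212 - $63.60 = $148.40
Second discount:
5% of $148.40 = $7.42
Final price:
$148.40 - $7.42 = $140.98

$140.98


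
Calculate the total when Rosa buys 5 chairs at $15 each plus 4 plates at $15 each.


Cost of chairs:
5 x $15 = $75
Cost of plates:
4 x $15 = $60
Add both:
$75 + $60 = $135

$135


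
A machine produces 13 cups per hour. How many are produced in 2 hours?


Production rate: 13 cups per hour
Time: 2 hours
Total: 13 x 2 = 26 cups

26 cups


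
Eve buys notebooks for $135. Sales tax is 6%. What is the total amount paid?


Calculate the tax:
6% of $135 = $8.10
Add tax to price:
$135 + $8.10 = $143.10

$143.10


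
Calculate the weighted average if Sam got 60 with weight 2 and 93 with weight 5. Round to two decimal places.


Weighted sum:
2 x 60 + 5 x 93 = 585
Total weight:
2 + 5 = 7
Weighted average:
585 / 7 = 83.5714... ≈ 83.57

83.57


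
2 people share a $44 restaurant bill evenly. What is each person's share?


Total bill: $44
Number of people: 2
Each pays: $44 / 2 = $22

$22


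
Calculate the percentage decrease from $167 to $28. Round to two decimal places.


Find the absolute change:
|28 - 167| = 139
Divide by original and multiply by 100:
139 / 167 x 100 = 83.2335...% ≈ 83.23%

83.23%


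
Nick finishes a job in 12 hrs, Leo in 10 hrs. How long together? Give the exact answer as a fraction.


Nick's rate: 1/12 of the job per hour
Leo's rate: 1/10 of the job per hour
Combined rate: 1/12 + 1/10 = 11/60 per hour
Time = 1 / (11/60) = 60/11 hours (≈ 5.45 hours)

60/11 hours


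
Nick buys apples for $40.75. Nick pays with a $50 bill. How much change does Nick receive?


Start with the amount paid:
$50
Subtract the price:
$50 - $40.75 = $9.25

$9.25


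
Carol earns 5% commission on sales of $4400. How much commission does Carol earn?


Convert rate to decimal:
5% = 0.05
Multiply by sales:
$4400 x 0.05 = $220

$220


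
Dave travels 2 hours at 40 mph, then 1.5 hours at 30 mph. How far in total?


Leg 1 distance:
40 x 2 = 80 miles
Leg 2 distance:
30 x 1.5 = 45 miles
Total distance:
80 + 45 = 125 miles

125 miles


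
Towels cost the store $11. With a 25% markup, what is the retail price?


Calculate the markup amount:
25% of $11 = $2.75
Add to cost:
$11 + $2.75 = $13.75

$13.75


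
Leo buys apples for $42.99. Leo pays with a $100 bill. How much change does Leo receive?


Start with the amount paid:
$100
Subtract the price:
$100 - $42.99 = $57.01

$57.01


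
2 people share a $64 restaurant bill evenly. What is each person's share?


Total bill: $64
Number of people: 2
Each pays: $64 / 2 = $32

$32


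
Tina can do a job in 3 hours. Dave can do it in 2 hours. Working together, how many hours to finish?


Tina's rate: 1/3 of the job per hour
Dave's rate: 1/2 of the job per hour
Combined rate: 1/3 + 1/2 = 5/6 per hour
Time = 1 / (5/6) = 6/5 = 1.2 hours

1.2 hours


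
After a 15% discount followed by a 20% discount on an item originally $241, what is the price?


First discount:
15% of $241 = $36.15
Price after first discount:
$241 - $36.15 = $204.85
Second discount:
20% of $204.85 = $40.97
Final price:
$204.85 - $40.97 = $163.88

$163.88


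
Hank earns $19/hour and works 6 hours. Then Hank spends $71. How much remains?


Calculate earnings:
6 x $19 = $114
Subtract spending:
$114 - $71 = $43

$43


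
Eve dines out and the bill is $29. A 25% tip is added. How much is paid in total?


Calculate the tip:
25% of $29 = $7.25
Add tip to meal cost:
$29 + $7.25 = $36.25

$36.25


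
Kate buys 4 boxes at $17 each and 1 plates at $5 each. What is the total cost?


Cost of boxes:
4 x $17 = $68
Cost of plates:
1 x $5 = $5
Add both:
$68 + $5 = $73

$73


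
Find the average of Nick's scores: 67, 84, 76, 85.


Add the scores:
67 + 84 + 76 + 85 = 312
Divide by the number of tests:
312 / 4 = 78

78
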